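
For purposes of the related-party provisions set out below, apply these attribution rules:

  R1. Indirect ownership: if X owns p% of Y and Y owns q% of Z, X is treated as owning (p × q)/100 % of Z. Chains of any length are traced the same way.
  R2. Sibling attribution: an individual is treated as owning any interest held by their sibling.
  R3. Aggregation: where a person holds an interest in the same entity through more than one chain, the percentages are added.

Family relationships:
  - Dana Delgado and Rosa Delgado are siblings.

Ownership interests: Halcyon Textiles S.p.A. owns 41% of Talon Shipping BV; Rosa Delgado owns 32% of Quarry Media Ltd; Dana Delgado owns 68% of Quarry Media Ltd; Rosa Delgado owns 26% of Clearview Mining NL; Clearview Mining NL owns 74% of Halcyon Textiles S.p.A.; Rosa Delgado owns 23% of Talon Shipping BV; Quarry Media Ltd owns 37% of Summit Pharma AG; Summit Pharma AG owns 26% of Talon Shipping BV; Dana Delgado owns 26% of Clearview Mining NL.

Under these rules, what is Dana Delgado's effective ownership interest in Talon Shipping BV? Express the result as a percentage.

48.3968%

By sibling attribution (R2), Dana Delgado is treated as also owning Rosa Delgado's interest in Clearview Mining NL, giving 26% + 26% = 52%.
By sibling attribution (R2), Dana Delgado is treated as also owning Rosa Delgado's interest in Quarry Media Ltd, giving 68% + 32% = 100%.
By sibling attribution (R2), Dana Delgado is treated as owning Rosa Delgado's 23% interest in Talon Shipping BV.
Chain via Clearview Mining NL → Halcyon Textiles S.p.A. (R1): 52% × 74% × 41% = 15.7768% of Talon Shipping BV.
Chain via Quarry Media Ltd → Summit Pharma AG (R1): 100% × 37% × 26% = 9.62% of Talon Shipping BV.
Direct interest in Talon Shipping BV: 23%.
Aggregating (R3): 15.7768% + 9.62% + 23% = 48.3968%.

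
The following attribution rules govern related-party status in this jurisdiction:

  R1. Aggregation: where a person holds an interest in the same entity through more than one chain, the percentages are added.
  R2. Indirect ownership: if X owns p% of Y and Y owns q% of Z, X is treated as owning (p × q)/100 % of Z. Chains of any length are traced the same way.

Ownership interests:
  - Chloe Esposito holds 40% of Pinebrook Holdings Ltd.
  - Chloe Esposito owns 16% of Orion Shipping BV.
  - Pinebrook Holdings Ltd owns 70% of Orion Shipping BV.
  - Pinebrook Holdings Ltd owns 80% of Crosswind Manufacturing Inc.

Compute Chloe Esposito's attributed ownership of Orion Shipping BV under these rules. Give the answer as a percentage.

Chain via Pinebrook Holdings Ltd (R2): 40% × 70% = 28% of Orion Shipping BV.
Direct interest in Orion Shipping BV: 16%.
Aggregating (R1): 28% + 16% = 44%.

44%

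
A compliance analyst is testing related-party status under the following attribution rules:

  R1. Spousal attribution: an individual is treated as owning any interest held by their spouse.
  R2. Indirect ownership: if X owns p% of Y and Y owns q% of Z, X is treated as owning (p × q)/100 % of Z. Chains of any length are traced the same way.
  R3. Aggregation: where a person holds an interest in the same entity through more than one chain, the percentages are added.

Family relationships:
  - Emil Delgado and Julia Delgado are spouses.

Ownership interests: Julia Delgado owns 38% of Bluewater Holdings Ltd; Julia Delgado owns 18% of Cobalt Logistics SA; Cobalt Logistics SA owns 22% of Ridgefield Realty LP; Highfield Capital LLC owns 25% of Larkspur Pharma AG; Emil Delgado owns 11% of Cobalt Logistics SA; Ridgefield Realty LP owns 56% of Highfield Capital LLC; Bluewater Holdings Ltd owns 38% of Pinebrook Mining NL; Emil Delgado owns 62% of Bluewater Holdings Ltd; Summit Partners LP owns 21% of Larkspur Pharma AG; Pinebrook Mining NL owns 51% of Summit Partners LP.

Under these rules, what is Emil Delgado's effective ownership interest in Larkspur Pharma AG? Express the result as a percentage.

4.963%

By spousal attribution (R1), Emil Delgado is treated as also owning Julia Delgado's interest in Bluewater Holdings Ltd, giving 62% + 38% = 100%.
By spousal attribution (R1), Emil Delgado is treated as also owning Julia Delgado's interest in Cobalt Logistics SA, giving 11% + 18% = 29%.
Chain via Bluewater Holdings Ltd → Pinebrook Mining NL → Summit Partners LP (R2): 100% × 38% × 51% × 21% = 4.0698% of Larkspur Pharma AG.
Chain via Cobalt Logistics SA → Ridgefield Realty LP → Highfield Capital LLC (R2): 29% × 22% × 56% × 25% = 0.8932% of Larkspur Pharma AG.
Aggregating (R3): 4.0698% + 0.8932% = 4.963%.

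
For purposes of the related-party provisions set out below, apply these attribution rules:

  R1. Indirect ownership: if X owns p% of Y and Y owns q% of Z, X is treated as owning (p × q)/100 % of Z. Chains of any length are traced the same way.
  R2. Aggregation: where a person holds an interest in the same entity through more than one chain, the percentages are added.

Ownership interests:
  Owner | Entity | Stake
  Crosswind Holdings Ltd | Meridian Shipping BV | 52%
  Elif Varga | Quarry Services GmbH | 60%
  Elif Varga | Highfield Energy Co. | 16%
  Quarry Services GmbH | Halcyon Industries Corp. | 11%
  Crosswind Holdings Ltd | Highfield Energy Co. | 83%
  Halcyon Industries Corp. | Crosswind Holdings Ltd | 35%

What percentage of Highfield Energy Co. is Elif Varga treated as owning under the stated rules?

Chain via Quarry Services GmbH → Halcyon Industries Corp. → Crosswind Holdings Ltd (R1): 60% × 11% × 35% × 83% = 1.9173% of Highfield Energy Co.
Direct interest in Highfield Energy Co: 16%.
Aggregating (R2): 1.9173% + 16% = 17.9173%.

17.9173%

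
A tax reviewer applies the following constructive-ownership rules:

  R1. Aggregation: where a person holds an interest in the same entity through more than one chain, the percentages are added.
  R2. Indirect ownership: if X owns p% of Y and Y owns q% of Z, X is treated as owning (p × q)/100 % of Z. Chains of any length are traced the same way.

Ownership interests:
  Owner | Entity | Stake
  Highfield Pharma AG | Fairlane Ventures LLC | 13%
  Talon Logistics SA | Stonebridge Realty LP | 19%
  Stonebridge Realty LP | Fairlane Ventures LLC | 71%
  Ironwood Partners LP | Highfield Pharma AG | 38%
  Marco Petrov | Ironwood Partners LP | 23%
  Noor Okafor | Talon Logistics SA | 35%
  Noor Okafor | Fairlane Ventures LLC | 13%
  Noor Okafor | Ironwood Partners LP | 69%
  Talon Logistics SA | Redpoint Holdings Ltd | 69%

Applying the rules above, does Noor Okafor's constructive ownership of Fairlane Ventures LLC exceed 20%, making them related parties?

Yes

Chain via Talon Logistics SA → Stonebridge Realty LP (R2): 35% × 19% × 71% = 4.7215% of Fairlane Ventures LLC.
Chain via Ironwood Partners LP → Highfield Pharma AG (R2): 69% × 38% × 13% = 3.4086% of Fairlane Ventures LLC.
Direct interest in Fairlane Ventures LLC: 13%.
Aggregating (R1): 4.7215% + 3.4086% + 13% = 21.1301%.
21.1301% exceeds the 20% threshold, so Noor is a related party to Fairlane Ventures LLC.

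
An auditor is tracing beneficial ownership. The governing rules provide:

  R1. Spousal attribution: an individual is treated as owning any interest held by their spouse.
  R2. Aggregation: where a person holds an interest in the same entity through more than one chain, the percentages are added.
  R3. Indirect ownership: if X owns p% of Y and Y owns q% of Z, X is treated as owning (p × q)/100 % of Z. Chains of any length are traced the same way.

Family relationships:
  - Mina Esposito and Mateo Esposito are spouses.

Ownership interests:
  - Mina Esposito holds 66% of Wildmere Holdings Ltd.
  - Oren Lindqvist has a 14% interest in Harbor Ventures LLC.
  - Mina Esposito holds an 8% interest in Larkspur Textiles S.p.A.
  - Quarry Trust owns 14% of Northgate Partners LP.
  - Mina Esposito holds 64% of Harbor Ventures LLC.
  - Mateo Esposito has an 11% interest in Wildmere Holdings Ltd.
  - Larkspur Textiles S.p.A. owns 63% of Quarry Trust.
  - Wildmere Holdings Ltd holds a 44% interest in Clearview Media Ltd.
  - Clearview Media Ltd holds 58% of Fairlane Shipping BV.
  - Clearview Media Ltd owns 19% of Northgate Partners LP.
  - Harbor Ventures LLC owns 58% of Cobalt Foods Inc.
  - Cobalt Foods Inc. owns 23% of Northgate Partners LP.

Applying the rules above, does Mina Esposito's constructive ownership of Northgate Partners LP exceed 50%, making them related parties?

By spousal attribution (R1), Mina Esposito is treated as also owning Mateo Esposito's interest in Wildmere Holdings Ltd, giving 66% + 11% = 77%.
Chain via Harbor Ventures LLC → Cobalt Foods Inc. (R3): 64% × 58% × 23% = 8.5376% of Northgate Partners LP.
Chain via Wildmere Holdings Ltd → Clearview Media Ltd (R3): 77% × 44% × 19% = 6.4372% of Northgate Partners LP.
Chain via Larkspur Textiles S.p.A. → Quarry Trust (R3): 8% × 63% × 14% = 0.7056% of Northgate Partners LP.
Aggregating (R2): 8.5376% + 6.4372% + 0.7056% = 15.6804%.
15.6804% does not exceed the 50% threshold, so Mina is not a related party to Northgate Partners LP.

No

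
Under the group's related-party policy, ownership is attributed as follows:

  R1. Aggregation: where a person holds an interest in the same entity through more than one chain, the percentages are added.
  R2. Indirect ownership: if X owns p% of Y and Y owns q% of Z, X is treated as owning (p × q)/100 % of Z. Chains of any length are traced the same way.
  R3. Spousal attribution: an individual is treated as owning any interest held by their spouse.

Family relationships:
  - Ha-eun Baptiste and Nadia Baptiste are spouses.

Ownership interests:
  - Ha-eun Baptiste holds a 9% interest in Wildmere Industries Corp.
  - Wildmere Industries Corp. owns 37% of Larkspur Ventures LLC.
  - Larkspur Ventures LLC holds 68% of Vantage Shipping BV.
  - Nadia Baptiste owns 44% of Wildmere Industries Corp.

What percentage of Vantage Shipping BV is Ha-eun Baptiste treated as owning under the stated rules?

13.3348%

By spousal attribution (R3), Ha-eun Baptiste is treated as also owning Nadia Baptiste's interest in Wildmere Industries Corp, giving 9% + 44% = 53%.
Chain via Wildmere Industries Corp. → Larkspur Ventures LLC (R2): 53% × 37% × 68% = 13.3348% of Vantage Shipping BV.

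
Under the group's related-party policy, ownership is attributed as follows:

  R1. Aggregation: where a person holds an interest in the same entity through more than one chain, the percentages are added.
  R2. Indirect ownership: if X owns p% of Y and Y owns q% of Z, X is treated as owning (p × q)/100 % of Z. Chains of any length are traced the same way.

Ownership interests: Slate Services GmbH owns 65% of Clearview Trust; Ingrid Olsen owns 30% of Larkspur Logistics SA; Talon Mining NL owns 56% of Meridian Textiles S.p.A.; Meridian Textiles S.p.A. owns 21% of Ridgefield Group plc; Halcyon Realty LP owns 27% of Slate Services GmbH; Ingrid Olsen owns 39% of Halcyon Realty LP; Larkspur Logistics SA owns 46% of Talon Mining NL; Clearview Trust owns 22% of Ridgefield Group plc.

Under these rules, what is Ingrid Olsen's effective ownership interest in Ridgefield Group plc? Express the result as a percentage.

Chain via Halcyon Realty LP → Slate Services GmbH → Clearview Trust (R2): 39% × 27% × 65% × 22% = 1.50579% of Ridgefield Group plc.
Chain via Larkspur Logistics SA → Talon Mining NL → Meridian Textiles S.p.A. (R2): 30% × 46% × 56% × 21% = 1.62288% of Ridgefield Group plc.
Aggregating (R1): 1.50579% + 1.62288% = 3.12867%.

3.12867%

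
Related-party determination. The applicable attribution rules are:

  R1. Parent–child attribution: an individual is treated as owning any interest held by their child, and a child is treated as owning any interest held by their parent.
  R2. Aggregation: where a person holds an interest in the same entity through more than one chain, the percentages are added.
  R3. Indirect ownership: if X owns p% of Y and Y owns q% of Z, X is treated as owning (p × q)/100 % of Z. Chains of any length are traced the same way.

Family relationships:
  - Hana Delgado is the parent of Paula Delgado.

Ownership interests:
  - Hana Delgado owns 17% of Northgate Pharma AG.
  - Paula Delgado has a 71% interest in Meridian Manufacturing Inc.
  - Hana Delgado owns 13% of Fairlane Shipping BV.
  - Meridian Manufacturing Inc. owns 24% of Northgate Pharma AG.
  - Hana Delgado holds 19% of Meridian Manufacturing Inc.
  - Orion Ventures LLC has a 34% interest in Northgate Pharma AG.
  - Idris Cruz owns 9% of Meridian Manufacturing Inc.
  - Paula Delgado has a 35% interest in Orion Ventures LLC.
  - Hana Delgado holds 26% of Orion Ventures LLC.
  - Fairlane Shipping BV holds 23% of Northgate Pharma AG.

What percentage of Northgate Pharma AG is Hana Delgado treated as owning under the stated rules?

By parent–child attribution (R1), Hana Delgado is treated as also owning Paula Delgado's interest in Meridian Manufacturing Inc, giving 19% + 71% = 90%.
By parent–child attribution (R1), Hana Delgado is treated as also owning Paula Delgado's interest in Orion Ventures LLC, giving 26% + 35% = 61%.
Chain via Fairlane Shipping BV (R3): 13% × 23% = 2.99% of Northgate Pharma AG.
Chain via Meridian Manufacturing Inc. (R3): 90% × 24% = 21.6% of Northgate Pharma AG.
Chain via Orion Ventures LLC (R3): 61% × 34% = 20.74% of Northgate Pharma AG.
Direct interest in Northgate Pharma AG: 17%.
Aggregating (R2): 2.99% + 21.6% + 20.74% + 17% = 62.33%.

62.33%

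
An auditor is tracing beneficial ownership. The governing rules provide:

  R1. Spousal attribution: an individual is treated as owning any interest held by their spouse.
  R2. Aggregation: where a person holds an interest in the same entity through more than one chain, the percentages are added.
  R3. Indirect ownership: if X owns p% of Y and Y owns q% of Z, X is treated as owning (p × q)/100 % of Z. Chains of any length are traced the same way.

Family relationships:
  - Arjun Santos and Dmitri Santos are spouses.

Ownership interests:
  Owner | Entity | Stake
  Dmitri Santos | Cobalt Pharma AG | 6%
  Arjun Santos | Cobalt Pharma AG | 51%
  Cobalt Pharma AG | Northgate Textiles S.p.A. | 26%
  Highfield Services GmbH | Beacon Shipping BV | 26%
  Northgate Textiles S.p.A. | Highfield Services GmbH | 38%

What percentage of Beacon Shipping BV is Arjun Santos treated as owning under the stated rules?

By spousal attribution (R1), Arjun Santos is treated as also owning Dmitri Santos's interest in Cobalt Pharma AG, giving 51% + 6% = 57%.
Chain via Cobalt Pharma AG → Northgate Textiles S.p.A. → Highfield Services GmbH (R3): 57% × 26% × 38% × 26% = 1.464216% of Beacon Shipping BV.

1.464216%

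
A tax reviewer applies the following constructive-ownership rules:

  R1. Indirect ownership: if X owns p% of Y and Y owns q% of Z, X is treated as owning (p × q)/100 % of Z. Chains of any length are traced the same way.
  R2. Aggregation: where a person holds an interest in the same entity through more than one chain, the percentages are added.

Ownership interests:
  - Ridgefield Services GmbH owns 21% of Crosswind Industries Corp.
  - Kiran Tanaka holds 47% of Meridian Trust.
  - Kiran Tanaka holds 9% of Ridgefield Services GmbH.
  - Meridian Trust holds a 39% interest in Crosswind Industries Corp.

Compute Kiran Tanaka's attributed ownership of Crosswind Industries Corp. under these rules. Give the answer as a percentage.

Chain via Ridgefield Services GmbH (R1): 9% × 21% = 1.89% of Crosswind Industries Corp.
Chain via Meridian Trust (R1): 47% × 39% = 18.33% of Crosswind Industries Corp.
Aggregating (R2): 1.89% + 18.33% = 20.22%.

20.22%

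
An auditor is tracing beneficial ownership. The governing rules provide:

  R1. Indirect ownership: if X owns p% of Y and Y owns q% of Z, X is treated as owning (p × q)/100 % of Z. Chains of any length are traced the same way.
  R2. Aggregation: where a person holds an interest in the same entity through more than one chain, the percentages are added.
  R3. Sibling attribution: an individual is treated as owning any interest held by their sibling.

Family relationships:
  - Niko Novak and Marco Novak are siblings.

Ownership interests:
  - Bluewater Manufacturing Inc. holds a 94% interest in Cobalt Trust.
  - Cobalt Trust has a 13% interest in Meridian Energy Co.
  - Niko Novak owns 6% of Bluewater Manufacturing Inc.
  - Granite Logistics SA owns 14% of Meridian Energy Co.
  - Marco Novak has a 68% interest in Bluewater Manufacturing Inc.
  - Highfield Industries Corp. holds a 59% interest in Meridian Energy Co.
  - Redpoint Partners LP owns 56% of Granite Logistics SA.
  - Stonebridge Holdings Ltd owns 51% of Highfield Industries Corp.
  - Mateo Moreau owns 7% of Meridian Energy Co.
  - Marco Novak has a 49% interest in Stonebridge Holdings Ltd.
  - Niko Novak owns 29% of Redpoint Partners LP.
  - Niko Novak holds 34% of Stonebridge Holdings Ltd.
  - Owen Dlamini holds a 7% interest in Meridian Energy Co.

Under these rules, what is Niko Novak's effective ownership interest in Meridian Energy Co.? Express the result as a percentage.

36.2911%

By sibling attribution (R3), Niko Novak is treated as also owning Marco Novak's interest in Bluewater Manufacturing Inc, giving 6% + 68% = 74%.
By sibling attribution (R3), Niko Novak is treated as also owning Marco Novak's interest in Stonebridge Holdings Ltd, giving 34% + 49% = 83%.
Chain via Redpoint Partners LP → Granite Logistics SA (R1): 29% × 56% × 14% = 2.2736% of Meridian Energy Co.
Chain via Bluewater Manufacturing Inc. → Cobalt Trust (R1): 74% × 94% × 13% = 9.0428% of Meridian Energy Co.
Chain via Stonebridge Holdings Ltd → Highfield Industries Corp. (R1): 83% × 51% × 59% = 24.9747% of Meridian Energy Co.
Aggregating (R2): 2.2736% + 9.0428% + 24.9747% = 36.2911%.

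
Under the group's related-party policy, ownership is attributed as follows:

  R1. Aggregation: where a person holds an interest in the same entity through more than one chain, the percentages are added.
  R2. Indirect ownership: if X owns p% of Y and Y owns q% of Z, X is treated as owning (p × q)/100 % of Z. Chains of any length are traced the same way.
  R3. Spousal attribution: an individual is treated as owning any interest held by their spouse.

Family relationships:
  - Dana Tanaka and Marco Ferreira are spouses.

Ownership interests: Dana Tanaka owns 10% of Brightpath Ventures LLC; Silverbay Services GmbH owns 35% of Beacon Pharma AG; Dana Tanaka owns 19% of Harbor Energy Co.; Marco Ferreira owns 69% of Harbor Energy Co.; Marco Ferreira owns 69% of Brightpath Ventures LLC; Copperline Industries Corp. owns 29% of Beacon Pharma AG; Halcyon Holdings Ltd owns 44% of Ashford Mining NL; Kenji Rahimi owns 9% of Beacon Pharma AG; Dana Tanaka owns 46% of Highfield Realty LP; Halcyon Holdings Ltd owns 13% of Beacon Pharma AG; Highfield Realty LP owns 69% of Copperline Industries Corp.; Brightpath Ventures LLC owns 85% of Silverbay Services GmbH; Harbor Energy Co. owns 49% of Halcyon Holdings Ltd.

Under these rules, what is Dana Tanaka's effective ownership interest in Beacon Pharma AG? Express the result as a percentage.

By spousal attribution (R3), Dana Tanaka is treated as also owning Marco Ferreira's interest in Brightpath Ventures LLC, giving 10% + 69% = 79%.
By spousal attribution (R3), Dana Tanaka is treated as also owning Marco Ferreira's interest in Harbor Energy Co, giving 19% + 69% = 88%.
Chain via Highfield Realty LP → Copperline Industries Corp. (R2): 46% × 69% × 29% = 9.2046% of Beacon Pharma AG.
Chain via Brightpath Ventures LLC → Silverbay Services GmbH (R2): 79% × 85% × 35% = 23.5025% of Beacon Pharma AG.
Chain via Harbor Energy Co. → Halcyon Holdings Ltd (R2): 88% × 49% × 13% = 5.6056% of Beacon Pharma AG.
Aggregating (R1): 9.2046% + 23.5025% + 5.6056% = 38.3127%.

38.3127%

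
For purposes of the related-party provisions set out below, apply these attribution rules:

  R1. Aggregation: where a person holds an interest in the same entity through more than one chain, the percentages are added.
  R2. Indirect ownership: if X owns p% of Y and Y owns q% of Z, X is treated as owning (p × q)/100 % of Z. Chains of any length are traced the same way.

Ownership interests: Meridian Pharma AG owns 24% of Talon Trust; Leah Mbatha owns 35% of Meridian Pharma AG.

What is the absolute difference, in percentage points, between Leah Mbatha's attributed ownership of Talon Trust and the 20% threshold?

11.6

Chain via Meridian Pharma AG (R2): 35% × 24% = 8.4% of Talon Trust.
8.4% falls short of the 20% threshold by 11.6 percentage points.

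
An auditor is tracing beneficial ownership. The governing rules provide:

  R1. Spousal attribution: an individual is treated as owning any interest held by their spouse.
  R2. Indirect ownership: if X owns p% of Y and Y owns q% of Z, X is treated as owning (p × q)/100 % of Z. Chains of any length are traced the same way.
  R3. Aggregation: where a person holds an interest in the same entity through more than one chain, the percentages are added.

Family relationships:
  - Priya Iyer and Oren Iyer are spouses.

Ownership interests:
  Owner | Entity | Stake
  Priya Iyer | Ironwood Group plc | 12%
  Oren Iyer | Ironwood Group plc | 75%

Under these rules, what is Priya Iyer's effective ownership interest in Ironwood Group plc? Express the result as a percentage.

87%

By spousal attribution (R1), Priya Iyer is treated as also owning Oren Iyer's interest in Ironwood Group plc, giving 12% + 75% = 87%.
Direct interest in Ironwood Group plc: 87%.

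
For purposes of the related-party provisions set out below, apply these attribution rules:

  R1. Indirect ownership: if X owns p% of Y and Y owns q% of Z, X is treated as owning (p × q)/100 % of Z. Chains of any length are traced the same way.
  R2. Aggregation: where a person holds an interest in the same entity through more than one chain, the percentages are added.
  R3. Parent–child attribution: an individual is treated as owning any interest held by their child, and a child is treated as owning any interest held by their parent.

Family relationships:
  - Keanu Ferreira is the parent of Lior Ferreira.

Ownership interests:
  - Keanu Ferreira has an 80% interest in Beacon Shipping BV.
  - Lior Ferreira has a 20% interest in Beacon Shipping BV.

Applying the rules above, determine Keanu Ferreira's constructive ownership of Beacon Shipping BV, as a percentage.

By parent–child attribution (R3), Keanu Ferreira is treated as also owning Lior Ferreira's interest in Beacon Shipping BV, giving 80% + 20% = 100%.
Direct interest in Beacon Shipping BV: 100%.

100%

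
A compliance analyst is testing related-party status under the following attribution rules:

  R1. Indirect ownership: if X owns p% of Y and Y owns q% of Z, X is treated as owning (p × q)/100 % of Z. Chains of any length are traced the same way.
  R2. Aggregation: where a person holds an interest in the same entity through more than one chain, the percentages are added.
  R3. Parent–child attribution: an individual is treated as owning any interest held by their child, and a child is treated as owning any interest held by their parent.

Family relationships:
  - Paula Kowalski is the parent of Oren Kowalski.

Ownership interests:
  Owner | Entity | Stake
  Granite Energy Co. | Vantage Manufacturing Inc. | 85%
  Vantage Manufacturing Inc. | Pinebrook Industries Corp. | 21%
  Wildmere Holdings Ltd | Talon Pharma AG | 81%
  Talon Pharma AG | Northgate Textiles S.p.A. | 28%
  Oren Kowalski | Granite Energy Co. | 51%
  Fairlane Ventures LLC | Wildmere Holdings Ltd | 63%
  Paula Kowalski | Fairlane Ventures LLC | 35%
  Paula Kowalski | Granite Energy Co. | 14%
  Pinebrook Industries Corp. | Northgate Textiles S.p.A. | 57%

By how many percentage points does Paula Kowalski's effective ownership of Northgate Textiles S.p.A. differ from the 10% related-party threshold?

1.614365

By parent–child attribution (R3), Paula Kowalski is treated as also owning Oren Kowalski's interest in Granite Energy Co, giving 14% + 51% = 65%.
Chain via Granite Energy Co. → Vantage Manufacturing Inc. → Pinebrook Industries Corp. (R1): 65% × 85% × 21% × 57% = 6.613425% of Northgate Textiles S.p.A.
Chain via Fairlane Ventures LLC → Wildmere Holdings Ltd → Talon Pharma AG (R1): 35% × 63% × 81% × 28% = 5.00094% of Northgate Textiles S.p.A.
Aggregating (R2): 6.613425% + 5.00094% = 11.614365%.
11.614365% exceeds the 10% threshold by 1.614365 percentage points.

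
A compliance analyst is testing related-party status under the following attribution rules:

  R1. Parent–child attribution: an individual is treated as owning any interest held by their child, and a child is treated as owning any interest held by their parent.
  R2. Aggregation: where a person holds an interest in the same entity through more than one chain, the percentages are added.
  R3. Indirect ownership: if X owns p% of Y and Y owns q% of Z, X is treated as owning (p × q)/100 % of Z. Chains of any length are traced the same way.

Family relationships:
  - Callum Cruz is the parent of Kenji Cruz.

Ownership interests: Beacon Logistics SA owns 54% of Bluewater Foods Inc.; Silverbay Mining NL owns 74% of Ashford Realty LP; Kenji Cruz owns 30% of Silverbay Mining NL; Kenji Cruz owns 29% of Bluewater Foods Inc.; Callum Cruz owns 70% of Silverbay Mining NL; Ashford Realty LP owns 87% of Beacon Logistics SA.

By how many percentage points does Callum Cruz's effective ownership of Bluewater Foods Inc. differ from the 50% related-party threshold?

By parent–child attribution (R1), Callum Cruz is treated as also owning Kenji Cruz's interest in Silverbay Mining NL, giving 70% + 30% = 100%.
By parent–child attribution (R1), Callum Cruz is treated as owning Kenji Cruz's 29% interest in Bluewater Foods Inc.
Chain via Silverbay Mining NL → Ashford Realty LP → Beacon Logistics SA (R3): 100% × 74% × 87% × 54% = 34.7652% of Bluewater Foods Inc.
Direct interest in Bluewater Foods Inc: 29%.
Aggregating (R2): 34.7652% + 29% = 63.7652%.
63.7652% exceeds the 50% threshold by 13.7652 percentage points.

13.7652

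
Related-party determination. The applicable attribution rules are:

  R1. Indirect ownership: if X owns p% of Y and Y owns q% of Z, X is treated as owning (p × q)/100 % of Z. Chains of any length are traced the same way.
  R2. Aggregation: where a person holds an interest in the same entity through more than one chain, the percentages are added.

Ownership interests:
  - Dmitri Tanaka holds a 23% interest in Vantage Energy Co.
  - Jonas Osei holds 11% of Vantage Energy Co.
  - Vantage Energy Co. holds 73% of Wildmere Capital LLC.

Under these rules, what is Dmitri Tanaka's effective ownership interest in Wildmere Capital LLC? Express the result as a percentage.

Chain via Vantage Energy Co. (R1): 23% × 73% = 16.79% of Wildmere Capital LLC.

16.79%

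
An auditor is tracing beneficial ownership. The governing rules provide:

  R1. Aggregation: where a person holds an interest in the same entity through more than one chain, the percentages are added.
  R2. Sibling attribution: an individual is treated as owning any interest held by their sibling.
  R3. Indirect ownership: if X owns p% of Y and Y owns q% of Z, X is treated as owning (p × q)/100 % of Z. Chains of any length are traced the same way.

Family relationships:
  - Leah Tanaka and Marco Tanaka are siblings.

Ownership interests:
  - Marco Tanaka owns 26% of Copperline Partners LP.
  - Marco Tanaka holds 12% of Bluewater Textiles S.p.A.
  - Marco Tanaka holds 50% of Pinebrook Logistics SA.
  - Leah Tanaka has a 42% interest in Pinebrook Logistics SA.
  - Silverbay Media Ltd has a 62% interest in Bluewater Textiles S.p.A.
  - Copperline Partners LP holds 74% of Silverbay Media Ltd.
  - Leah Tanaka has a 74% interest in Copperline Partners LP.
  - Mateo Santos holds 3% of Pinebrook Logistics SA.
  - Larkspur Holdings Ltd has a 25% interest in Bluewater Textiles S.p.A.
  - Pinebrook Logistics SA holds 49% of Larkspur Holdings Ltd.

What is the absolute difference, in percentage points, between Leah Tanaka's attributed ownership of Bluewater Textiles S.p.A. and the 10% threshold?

By sibling attribution (R2), Leah Tanaka is treated as also owning Marco Tanaka's interest in Copperline Partners LP, giving 74% + 26% = 100%.
By sibling attribution (R2), Leah Tanaka is treated as also owning Marco Tanaka's interest in Pinebrook Logistics SA, giving 42% + 50% = 92%.
By sibling attribution (R2), Leah Tanaka is treated as owning Marco Tanaka's 12% interest in Bluewater Textiles S.p.A.
Chain via Copperline Partners LP → Silverbay Media Ltd (R3): 100% × 74% × 62% = 45.88% of Bluewater Textiles S.p.A.
Chain via Pinebrook Logistics SA → Larkspur Holdings Ltd (R3): 92% × 49% × 25% = 11.27% of Bluewater Textiles S.p.A.
Direct interest in Bluewater Textiles S.p.A: 12%.
Aggregating (R1): 45.88% + 11.27% + 12% = 69.15%.
69.15% exceeds the 10% threshold by 59.15 percentage points.

59.15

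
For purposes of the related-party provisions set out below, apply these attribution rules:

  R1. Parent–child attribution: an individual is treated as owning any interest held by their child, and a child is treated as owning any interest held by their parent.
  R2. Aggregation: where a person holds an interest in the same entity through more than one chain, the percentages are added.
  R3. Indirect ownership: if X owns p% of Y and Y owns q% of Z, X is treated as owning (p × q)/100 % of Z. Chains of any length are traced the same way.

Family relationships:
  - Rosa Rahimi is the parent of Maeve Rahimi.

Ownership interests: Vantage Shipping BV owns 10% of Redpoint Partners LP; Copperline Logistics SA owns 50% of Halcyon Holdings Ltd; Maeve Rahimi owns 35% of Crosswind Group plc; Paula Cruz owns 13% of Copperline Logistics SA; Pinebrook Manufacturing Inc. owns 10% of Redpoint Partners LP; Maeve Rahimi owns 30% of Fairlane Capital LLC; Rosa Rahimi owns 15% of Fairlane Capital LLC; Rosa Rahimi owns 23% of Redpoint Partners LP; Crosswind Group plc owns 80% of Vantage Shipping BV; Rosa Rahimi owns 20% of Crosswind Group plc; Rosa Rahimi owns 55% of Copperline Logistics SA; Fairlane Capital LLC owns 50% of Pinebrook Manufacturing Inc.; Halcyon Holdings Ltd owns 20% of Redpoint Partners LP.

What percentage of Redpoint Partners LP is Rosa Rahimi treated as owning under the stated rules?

35.15%

By parent–child attribution (R1), Rosa Rahimi is treated as also owning Maeve Rahimi's interest in Fairlane Capital LLC, giving 15% + 30% = 45%.
By parent–child attribution (R1), Rosa Rahimi is treated as also owning Maeve Rahimi's interest in Crosswind Group plc, giving 20% + 35% = 55%.
Chain via Fairlane Capital LLC → Pinebrook Manufacturing Inc. (R3): 45% × 50% × 10% = 2.25% of Redpoint Partners LP.
Chain via Copperline Logistics SA → Halcyon Holdings Ltd (R3): 55% × 50% × 20% = 5.5% of Redpoint Partners LP.
Chain via Crosswind Group plc → Vantage Shipping BV (R3): 55% × 80% × 10% = 4.4% of Redpoint Partners LP.
Direct interest in Redpoint Partners LP: 23%.
Aggregating (R2): 2.25% + 5.5% + 4.4% + 23% = 35.15%.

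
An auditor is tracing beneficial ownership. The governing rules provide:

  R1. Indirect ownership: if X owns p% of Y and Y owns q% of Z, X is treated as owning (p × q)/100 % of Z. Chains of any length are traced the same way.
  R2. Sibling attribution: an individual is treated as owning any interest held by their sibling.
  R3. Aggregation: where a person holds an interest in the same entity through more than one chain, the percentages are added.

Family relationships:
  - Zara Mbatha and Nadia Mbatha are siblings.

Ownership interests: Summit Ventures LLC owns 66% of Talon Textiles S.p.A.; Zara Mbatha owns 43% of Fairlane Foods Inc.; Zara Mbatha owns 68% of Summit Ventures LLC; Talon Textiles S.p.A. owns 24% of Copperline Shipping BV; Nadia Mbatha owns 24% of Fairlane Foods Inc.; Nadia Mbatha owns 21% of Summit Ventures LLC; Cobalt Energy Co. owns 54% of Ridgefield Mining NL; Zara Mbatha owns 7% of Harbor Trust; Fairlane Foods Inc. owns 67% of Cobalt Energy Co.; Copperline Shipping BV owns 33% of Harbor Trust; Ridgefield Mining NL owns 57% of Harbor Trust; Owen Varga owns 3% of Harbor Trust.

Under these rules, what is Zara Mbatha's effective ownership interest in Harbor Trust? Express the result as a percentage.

By sibling attribution (R2), Zara Mbatha is treated as also owning Nadia Mbatha's interest in Summit Ventures LLC, giving 68% + 21% = 89%.
By sibling attribution (R2), Zara Mbatha is treated as also owning Nadia Mbatha's interest in Fairlane Foods Inc, giving 43% + 24% = 67%.
Chain via Summit Ventures LLC → Talon Textiles S.p.A. → Copperline Shipping BV (R1): 89% × 66% × 24% × 33% = 4.652208% of Harbor Trust.
Chain via Fairlane Foods Inc. → Cobalt Energy Co. → Ridgefield Mining NL (R1): 67% × 67% × 54% × 57% = 13.817142% of Harbor Trust.
Direct interest in Harbor Trust: 7%.
Aggregating (R3): 4.652208% + 13.817142% + 7% = 25.46935%.

25.46935%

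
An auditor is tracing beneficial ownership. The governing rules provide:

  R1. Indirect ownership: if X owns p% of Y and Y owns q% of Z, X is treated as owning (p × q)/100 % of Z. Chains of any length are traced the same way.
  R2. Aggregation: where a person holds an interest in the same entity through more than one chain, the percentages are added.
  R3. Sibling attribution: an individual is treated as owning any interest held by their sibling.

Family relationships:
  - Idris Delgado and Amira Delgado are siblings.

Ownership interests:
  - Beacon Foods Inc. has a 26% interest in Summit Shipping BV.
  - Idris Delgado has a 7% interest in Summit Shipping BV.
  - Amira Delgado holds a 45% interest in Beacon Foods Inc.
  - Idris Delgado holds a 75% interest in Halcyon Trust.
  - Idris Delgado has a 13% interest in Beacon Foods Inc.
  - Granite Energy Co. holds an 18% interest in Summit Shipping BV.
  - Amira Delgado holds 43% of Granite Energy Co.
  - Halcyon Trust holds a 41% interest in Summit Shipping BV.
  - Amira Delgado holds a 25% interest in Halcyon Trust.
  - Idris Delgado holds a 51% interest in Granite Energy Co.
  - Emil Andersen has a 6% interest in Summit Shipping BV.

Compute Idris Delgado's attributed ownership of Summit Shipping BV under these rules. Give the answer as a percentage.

By sibling attribution (R3), Idris Delgado is treated as also owning Amira Delgado's interest in Beacon Foods Inc, giving 13% + 45% = 58%.
By sibling attribution (R3), Idris Delgado is treated as also owning Amira Delgado's interest in Halcyon Trust, giving 75% + 25% = 100%.
By sibling attribution (R3), Idris Delgado is treated as also owning Amira Delgado's interest in Granite Energy Co, giving 51% + 43% = 94%.
Chain via Beacon Foods Inc. (R1): 58% × 26% = 15.08% of Summit Shipping BV.
Chain via Halcyon Trust (R1): 100% × 41% = 41% of Summit Shipping BV.
Chain via Granite Energy Co. (R1): 94% × 18% = 16.92% of Summit Shipping BV.
Direct interest in Summit Shipping BV: 7%.
Aggregating (R2): 15.08% + 41% + 16.92% + 7% = 80%.

80%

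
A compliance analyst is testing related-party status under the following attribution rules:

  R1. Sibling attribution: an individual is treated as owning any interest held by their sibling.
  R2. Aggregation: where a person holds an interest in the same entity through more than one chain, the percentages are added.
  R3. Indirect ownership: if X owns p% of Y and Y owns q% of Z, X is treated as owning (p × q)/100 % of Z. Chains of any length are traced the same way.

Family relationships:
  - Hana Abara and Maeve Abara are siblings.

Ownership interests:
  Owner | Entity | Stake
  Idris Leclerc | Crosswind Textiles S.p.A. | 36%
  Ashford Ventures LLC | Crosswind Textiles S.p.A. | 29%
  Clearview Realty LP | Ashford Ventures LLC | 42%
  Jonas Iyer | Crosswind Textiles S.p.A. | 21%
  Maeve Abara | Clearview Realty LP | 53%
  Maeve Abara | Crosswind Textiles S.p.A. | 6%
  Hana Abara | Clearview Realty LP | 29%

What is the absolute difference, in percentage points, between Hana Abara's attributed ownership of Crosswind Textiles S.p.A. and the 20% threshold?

By sibling attribution (R1), Hana Abara is treated as also owning Maeve Abara's interest in Clearview Realty LP, giving 29% + 53% = 82%.
By sibling attribution (R1), Hana Abara is treated as owning Maeve Abara's 6% interest in Crosswind Textiles S.p.A.
Chain via Clearview Realty LP → Ashford Ventures LLC (R3): 82% × 42% × 29% = 9.9876% of Crosswind Textiles S.p.A.
Direct interest in Crosswind Textiles S.p.A: 6%.
Aggregating (R2): 9.9876% + 6% = 15.9876%.
15.9876% falls short of the 20% threshold by 4.0124 percentage points.

4.0124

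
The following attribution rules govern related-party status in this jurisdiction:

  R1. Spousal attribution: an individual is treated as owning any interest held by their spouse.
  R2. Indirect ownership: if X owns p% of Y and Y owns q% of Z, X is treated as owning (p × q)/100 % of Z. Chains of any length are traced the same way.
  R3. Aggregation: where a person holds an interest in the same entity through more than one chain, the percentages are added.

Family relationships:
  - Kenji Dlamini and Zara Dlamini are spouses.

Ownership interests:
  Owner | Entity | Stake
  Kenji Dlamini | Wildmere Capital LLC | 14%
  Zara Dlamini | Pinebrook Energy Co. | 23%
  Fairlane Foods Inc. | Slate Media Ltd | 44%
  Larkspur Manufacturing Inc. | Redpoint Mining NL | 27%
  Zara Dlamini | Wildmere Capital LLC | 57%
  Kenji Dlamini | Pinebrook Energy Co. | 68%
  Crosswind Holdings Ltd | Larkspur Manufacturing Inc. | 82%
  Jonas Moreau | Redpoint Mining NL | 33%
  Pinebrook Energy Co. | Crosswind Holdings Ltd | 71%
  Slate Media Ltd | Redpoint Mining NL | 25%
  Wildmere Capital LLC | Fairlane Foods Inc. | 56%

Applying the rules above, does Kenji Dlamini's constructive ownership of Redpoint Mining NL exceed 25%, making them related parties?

No

By spousal attribution (R1), Kenji Dlamini is treated as also owning Zara Dlamini's interest in Pinebrook Energy Co, giving 68% + 23% = 91%.
By spousal attribution (R1), Kenji Dlamini is treated as also owning Zara Dlamini's interest in Wildmere Capital LLC, giving 14% + 57% = 71%.
Chain via Pinebrook Energy Co. → Crosswind Holdings Ltd → Larkspur Manufacturing Inc. (R2): 91% × 71% × 82% × 27% = 14.304654% of Redpoint Mining NL.
Chain via Wildmere Capital LLC → Fairlane Foods Inc. → Slate Media Ltd (R2): 71% × 56% × 44% × 25% = 4.3736% of Redpoint Mining NL.
Aggregating (R3): 14.304654% + 4.3736% = 18.678254%.
18.678254% does not exceed the 25% threshold, so Kenji is not a related party to Redpoint Mining NL.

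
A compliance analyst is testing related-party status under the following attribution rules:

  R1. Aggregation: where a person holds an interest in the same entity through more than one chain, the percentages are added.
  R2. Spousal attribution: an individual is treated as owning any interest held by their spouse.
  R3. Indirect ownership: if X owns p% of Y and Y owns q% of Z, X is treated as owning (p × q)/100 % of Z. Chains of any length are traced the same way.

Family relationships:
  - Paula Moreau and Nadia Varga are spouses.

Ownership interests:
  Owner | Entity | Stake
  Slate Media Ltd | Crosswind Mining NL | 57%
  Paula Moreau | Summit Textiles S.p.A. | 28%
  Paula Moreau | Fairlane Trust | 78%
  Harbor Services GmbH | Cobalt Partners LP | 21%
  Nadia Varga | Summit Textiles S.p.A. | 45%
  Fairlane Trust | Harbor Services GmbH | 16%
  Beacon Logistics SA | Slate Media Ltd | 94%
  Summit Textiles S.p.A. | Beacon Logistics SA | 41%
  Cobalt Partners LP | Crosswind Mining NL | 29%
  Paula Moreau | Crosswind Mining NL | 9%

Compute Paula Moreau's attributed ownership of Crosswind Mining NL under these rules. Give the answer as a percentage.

25.796526%

By spousal attribution (R2), Paula Moreau is treated as also owning Nadia Varga's interest in Summit Textiles S.p.A, giving 28% + 45% = 73%.
Chain via Fairlane Trust → Harbor Services GmbH → Cobalt Partners LP (R3): 78% × 16% × 21% × 29% = 0.760032% of Crosswind Mining NL.
Chain via Summit Textiles S.p.A. → Beacon Logistics SA → Slate Media Ltd (R3): 73% × 41% × 94% × 57% = 16.036494% of Crosswind Mining NL.
Direct interest in Crosswind Mining NL: 9%.
Aggregating (R1): 0.760032% + 16.036494% + 9% = 25.796526%.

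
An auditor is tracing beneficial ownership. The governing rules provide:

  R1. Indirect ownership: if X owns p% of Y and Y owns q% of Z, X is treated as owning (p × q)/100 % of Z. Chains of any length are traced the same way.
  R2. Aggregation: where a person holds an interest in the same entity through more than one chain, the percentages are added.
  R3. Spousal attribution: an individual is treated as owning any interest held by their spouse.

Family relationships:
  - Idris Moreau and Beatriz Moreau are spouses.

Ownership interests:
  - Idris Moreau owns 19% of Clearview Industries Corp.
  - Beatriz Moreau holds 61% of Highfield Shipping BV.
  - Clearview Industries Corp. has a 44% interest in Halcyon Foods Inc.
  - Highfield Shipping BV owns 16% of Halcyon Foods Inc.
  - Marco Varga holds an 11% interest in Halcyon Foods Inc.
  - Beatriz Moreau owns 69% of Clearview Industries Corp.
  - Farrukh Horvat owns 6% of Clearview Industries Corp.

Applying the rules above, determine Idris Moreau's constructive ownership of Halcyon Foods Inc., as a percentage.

By spousal attribution (R3), Idris Moreau is treated as also owning Beatriz Moreau's interest in Clearview Industries Corp, giving 19% + 69% = 88%.
By spousal attribution (R3), Idris Moreau is treated as owning Beatriz Moreau's 61% interest in Highfield Shipping BV.
Chain via Clearview Industries Corp. (R1): 88% × 44% = 38.72% of Halcyon Foods Inc.
Chain via Highfield Shipping BV (R1): 61% × 16% = 9.76% of Halcyon Foods Inc.
Aggregating (R2): 38.72% + 9.76% = 48.48%.

48.48%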